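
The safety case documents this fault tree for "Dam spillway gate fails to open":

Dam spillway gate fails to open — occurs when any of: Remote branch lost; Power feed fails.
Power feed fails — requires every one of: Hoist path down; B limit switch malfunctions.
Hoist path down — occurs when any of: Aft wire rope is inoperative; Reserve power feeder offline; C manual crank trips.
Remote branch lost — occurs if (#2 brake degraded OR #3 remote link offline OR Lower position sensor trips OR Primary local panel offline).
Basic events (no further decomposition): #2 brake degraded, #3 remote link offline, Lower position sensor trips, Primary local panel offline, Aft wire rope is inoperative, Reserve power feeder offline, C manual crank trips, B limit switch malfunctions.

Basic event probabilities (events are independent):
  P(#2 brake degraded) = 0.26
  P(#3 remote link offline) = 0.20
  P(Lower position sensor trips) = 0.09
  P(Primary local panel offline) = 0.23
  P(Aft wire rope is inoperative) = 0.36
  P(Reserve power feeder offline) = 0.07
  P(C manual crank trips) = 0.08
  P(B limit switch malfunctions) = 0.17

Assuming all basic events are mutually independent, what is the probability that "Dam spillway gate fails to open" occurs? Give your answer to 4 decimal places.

P(Remote branch lost) [OR] = 1 − (1−0.26) × (1−0.20) × (1−0.09) × (1−0.23) = 0.585186
P(Hoist path down) [OR] = 1 − (1−0.36) × (1−0.07) × (1−0.08) = 0.452416
P(Power feed fails) [AND] = 0.452416 × 0.17 = 0.076911
P(Dam spillway gate fails to open) [OR] = 1 − (1−0.585186) × (1−0.076911) = 0.617090
Rounded to 4 decimal places: P(Dam spillway gate fails to open) ≈ 0.6171.

0.6171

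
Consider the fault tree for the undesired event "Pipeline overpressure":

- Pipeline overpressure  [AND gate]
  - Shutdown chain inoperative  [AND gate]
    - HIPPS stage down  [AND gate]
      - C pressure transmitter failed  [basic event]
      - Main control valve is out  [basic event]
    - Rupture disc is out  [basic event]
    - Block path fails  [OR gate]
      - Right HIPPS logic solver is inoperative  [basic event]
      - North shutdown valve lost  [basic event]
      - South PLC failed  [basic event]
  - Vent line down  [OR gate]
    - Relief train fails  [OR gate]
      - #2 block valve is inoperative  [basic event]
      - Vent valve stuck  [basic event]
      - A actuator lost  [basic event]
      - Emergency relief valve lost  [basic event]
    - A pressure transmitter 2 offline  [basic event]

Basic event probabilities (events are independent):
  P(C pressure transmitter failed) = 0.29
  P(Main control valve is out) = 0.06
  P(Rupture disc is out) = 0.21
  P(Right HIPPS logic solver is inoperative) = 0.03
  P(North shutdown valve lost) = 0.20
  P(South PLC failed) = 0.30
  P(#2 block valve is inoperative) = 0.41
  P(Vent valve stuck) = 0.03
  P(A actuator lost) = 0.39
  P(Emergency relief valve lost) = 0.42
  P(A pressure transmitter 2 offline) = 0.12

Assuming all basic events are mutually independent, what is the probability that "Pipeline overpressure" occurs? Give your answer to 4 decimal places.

0.0014

P(HIPPS stage down) [AND] = 0.29 × 0.06 = 0.017400
P(Block path fails) [OR] = 1 − (1−0.03) × (1−0.20) × (1−0.30) = 0.456800
P(Shutdown chain inoperative) [AND] = 0.017400 × 0.21 × 0.456800 = 0.001669
P(Relief train fails) [OR] = 1 − (1−0.41) × (1−0.03) × (1−0.39) × (1−0.42) = 0.797520
P(Vent line down) [OR] = 1 − (1−0.797520) × (1−0.12) = 0.821818
P(Pipeline overpressure) [AND] = 0.001669 × 0.821818 = 0.001372
Rounded to 4 decimal places: P(Pipeline overpressure) ≈ 0.0014.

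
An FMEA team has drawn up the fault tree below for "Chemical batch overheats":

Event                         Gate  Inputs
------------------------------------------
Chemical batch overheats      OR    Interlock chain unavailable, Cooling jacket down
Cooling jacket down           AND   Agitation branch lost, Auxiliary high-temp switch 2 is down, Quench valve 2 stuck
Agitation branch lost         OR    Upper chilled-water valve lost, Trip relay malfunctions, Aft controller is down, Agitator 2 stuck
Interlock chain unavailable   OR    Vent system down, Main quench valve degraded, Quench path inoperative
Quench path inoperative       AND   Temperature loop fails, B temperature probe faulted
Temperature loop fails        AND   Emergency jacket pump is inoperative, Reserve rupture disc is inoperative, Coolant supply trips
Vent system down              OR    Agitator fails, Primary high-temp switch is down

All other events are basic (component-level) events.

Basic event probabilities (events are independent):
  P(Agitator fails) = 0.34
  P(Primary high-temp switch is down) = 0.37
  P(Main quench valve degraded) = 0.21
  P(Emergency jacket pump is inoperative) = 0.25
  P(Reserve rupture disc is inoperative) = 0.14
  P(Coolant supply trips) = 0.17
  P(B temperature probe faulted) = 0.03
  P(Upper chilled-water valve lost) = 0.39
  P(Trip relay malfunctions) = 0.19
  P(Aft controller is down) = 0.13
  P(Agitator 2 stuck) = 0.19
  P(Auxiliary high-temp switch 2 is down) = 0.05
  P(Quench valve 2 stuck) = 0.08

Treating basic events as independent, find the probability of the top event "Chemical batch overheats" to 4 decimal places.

0.6724

P(Vent system down) [OR] = 1 − (1−0.34) × (1−0.37) = 0.584200
P(Temperature loop fails) [AND] = 0.25 × 0.14 × 0.17 = 0.005950
P(Quench path inoperative) [AND] = 0.005950 × 0.03 = 0.000179
P(Interlock chain unavailable) [OR] = 1 − (1−0.584200) × (1−0.21) × (1−0.000179) = 0.671577
P(Agitation branch lost) [OR] = 1 − (1−0.39) × (1−0.19) × (1−0.13) × (1−0.19) = 0.651808
P(Cooling jacket down) [AND] = 0.651808 × 0.05 × 0.08 = 0.002607
P(Chemical batch overheats) [OR] = 1 − (1−0.671577) × (1−0.002607) = 0.672433
Rounded to 4 decimal places: P(Chemical batch overheats) ≈ 0.6724.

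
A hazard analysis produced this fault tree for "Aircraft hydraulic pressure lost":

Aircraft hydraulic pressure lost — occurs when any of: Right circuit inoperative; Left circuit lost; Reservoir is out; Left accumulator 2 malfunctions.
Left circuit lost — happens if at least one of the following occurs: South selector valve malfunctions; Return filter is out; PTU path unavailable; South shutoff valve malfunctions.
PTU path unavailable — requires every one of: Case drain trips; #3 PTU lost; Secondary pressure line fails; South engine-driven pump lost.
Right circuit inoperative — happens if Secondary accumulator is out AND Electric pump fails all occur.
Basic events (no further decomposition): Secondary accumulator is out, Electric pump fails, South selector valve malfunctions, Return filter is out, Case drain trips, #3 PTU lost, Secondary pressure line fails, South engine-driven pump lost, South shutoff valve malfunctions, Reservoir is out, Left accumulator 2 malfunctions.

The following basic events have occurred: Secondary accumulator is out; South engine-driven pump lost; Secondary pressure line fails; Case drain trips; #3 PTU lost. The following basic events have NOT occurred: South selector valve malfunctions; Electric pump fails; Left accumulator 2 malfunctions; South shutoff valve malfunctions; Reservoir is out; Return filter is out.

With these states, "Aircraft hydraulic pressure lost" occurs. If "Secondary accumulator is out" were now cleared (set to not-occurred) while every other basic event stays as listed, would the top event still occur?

Yes

Counterfactual: set "Secondary accumulator is out" to not occurred.
Right circuit inoperative [AND]: Secondary accumulator is out=not, Electric pump fails=not → not all inputs occur → does not occur.
PTU path unavailable [AND]: Case drain trips=occurs, #3 PTU lost=occurs, Secondary pressure line fails=occurs, South engine-driven pump lost=occurs → all inputs occur → occurs.
Left circuit lost [OR]: South selector valve malfunctions=not, Return filter is out=not, PTU path unavailable=occurs, South shutoff valve malfunctions=not → at least one input occurs → occurs.
Aircraft hydraulic pressure lost [OR]: Right circuit inoperative=not, Left circuit lost=occurs, Reservoir is out=not, Left accumulator 2 malfunctions=not → at least one input occurs → occurs.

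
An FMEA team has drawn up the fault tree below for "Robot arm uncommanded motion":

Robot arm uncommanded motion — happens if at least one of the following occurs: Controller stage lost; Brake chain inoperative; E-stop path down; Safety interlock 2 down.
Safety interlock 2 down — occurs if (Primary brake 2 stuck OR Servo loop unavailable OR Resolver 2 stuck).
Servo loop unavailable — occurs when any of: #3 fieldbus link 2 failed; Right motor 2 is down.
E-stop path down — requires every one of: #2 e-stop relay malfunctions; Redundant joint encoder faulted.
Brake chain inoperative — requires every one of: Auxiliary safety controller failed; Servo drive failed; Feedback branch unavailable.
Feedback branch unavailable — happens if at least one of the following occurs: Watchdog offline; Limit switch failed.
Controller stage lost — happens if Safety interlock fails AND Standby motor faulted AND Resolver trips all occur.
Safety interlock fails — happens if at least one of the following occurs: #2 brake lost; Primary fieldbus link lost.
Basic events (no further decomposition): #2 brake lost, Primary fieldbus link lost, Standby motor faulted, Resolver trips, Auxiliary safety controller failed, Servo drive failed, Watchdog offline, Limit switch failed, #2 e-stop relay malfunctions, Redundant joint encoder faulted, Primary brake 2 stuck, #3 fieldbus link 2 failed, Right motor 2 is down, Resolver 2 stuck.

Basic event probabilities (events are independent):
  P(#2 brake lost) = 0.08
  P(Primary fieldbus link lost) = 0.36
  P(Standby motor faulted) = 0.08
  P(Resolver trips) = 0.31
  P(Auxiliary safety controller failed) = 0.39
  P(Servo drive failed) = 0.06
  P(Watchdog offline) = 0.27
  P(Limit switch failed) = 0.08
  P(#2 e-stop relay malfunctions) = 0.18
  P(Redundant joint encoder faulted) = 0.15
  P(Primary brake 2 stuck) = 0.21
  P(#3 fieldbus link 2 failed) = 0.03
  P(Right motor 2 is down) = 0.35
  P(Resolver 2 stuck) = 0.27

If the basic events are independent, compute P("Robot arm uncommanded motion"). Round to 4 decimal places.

0.6525

P(Safety interlock fails) [OR] = 1 − (1−0.08) × (1−0.36) = 0.411200
P(Controller stage lost) [AND] = 0.411200 × 0.08 × 0.31 = 0.010198
P(Feedback branch unavailable) [OR] = 1 − (1−0.27) × (1−0.08) = 0.328400
P(Brake chain inoperative) [AND] = 0.39 × 0.06 × 0.328400 = 0.007685
P(E-stop path down) [AND] = 0.18 × 0.15 = 0.027000
P(Servo loop unavailable) [OR] = 1 − (1−0.03) × (1−0.35) = 0.369500
P(Safety interlock 2 down) [OR] = 1 − (1−0.21) × (1−0.369500) × (1−0.27) = 0.636391
P(Robot arm uncommanded motion) [OR] = 1 − (1−0.010198) × (1−0.007685) × (1−0.027000) × (1−0.636391) = 0.652508
Rounded to 4 decimal places: P(Robot arm uncommanded motion) ≈ 0.6525.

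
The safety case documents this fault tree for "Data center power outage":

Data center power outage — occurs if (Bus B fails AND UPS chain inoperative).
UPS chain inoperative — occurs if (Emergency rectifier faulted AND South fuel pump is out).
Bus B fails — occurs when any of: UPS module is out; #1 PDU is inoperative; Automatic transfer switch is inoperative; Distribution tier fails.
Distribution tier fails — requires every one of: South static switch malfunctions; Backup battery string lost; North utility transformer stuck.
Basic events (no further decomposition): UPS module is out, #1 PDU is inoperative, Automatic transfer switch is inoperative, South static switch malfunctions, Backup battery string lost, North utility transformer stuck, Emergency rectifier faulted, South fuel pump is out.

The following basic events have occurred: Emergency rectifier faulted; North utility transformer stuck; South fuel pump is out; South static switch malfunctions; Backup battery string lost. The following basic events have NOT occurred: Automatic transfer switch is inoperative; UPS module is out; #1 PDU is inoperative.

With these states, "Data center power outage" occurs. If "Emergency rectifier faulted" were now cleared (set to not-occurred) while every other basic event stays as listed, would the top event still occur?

Counterfactual: set "Emergency rectifier faulted" to not occurred.
Distribution tier fails [AND]: South static switch malfunctions=occurs, Backup battery string lost=occurs, North utility transformer stuck=occurs → all inputs occur → occurs.
Bus B fails [OR]: UPS module is out=not, #1 PDU is inoperative=not, Automatic transfer switch is inoperative=not, Distribution tier fails=occurs → at least one input occurs → occurs.
UPS chain inoperative [AND]: Emergency rectifier faulted=not, South fuel pump is out=occurs → not all inputs occur → does not occur.
Data center power outage [AND]: Bus B fails=occurs, UPS chain inoperative=not → not all inputs occur → does not occur.

No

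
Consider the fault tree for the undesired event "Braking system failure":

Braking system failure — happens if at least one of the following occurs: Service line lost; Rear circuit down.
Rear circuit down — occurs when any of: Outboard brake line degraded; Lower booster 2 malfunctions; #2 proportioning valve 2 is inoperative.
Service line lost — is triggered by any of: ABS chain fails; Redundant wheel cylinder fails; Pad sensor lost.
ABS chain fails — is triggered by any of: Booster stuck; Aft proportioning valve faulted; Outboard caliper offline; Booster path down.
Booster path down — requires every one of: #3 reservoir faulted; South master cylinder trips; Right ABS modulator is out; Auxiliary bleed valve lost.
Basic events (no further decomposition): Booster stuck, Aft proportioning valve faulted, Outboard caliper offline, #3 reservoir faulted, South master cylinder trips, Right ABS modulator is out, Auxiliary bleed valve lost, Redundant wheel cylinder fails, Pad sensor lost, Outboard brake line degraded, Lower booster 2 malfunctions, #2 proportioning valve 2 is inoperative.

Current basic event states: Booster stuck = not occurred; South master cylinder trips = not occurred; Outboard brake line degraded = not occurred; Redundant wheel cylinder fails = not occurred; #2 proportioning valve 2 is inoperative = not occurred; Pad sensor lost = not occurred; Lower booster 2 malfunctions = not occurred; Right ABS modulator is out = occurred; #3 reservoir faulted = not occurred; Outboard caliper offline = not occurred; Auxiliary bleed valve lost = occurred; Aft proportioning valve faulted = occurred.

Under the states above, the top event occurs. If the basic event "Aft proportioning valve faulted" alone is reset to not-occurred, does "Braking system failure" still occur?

Counterfactual: set "Aft proportioning valve faulted" to not occurred.
Booster path down [AND]: #3 reservoir faulted=not, South master cylinder trips=not, Right ABS modulator is out=occurs, Auxiliary bleed valve lost=occurs → not all inputs occur → does not occur.
ABS chain fails [OR]: Booster stuck=not, Aft proportioning valve faulted=not, Outboard caliper offline=not, Booster path down=not → no input occurs → does not occur.
Service line lost [OR]: ABS chain fails=not, Redundant wheel cylinder fails=not, Pad sensor lost=not → no input occurs → does not occur.
Rear circuit down [OR]: Outboard brake line degraded=not, Lower booster 2 malfunctions=not, #2 proportioning valve 2 is inoperative=not → no input occurs → does not occur.
Braking system failure [OR]: Service line lost=not, Rear circuit down=not → no input occurs → does not occur.

No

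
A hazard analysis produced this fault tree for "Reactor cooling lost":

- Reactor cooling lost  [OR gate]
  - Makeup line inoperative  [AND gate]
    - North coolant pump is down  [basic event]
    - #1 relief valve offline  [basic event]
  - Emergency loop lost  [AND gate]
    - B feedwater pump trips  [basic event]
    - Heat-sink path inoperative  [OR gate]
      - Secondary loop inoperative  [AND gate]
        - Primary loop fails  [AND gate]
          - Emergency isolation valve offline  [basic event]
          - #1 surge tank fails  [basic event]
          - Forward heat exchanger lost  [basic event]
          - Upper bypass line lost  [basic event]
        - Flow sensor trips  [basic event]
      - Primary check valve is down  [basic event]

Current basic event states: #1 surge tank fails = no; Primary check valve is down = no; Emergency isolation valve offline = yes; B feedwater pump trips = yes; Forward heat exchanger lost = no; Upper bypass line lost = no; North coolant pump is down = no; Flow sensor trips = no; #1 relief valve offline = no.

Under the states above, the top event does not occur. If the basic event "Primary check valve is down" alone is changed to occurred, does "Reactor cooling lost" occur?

Counterfactual: set "Primary check valve is down" to occurred.
Makeup line inoperative [AND]: North coolant pump is down=not, #1 relief valve offline=not → not all inputs occur → does not occur.
Primary loop fails [AND]: Emergency isolation valve offline=occurs, #1 surge tank fails=not, Forward heat exchanger lost=not, Upper bypass line lost=not → not all inputs occur → does not occur.
Secondary loop inoperative [AND]: Primary loop fails=not, Flow sensor trips=not → not all inputs occur → does not occur.
Heat-sink path inoperative [OR]: Secondary loop inoperative=not, Primary check valve is down=occurs → at least one input occurs → occurs.
Emergency loop lost [AND]: B feedwater pump trips=occurs, Heat-sink path inoperative=occurs → all inputs occur → occurs.
Reactor cooling lost [OR]: Makeup line inoperative=not, Emergency loop lost=occurs → at least one input occurs → occurs.

Yes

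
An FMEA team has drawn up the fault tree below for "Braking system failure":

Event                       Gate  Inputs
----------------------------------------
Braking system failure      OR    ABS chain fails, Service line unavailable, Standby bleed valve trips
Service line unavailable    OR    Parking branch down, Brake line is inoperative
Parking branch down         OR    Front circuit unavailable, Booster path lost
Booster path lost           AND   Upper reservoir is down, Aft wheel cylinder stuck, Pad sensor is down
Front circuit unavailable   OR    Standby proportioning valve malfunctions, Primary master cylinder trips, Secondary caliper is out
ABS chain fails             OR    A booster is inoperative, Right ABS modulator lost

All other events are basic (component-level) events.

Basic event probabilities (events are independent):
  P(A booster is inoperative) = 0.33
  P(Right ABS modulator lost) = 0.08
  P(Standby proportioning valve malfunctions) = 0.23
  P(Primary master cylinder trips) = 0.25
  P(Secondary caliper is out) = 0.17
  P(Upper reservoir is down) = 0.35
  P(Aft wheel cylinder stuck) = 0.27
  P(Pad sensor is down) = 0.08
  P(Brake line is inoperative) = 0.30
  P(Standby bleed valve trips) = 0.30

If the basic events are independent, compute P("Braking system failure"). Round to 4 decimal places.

0.8563

P(ABS chain fails) [OR] = 1 − (1−0.33) × (1−0.08) = 0.383600
P(Front circuit unavailable) [OR] = 1 − (1−0.23) × (1−0.25) × (1−0.17) = 0.520675
P(Booster path lost) [AND] = 0.35 × 0.27 × 0.08 = 0.007560
P(Parking branch down) [OR] = 1 − (1−0.520675) × (1−0.007560) = 0.524299
P(Service line unavailable) [OR] = 1 − (1−0.524299) × (1−0.30) = 0.667009
P(Braking system failure) [OR] = 1 − (1−0.383600) × (1−0.667009) × (1−0.30) = 0.856321
Rounded to 4 decimal places: P(Braking system failure) ≈ 0.8563.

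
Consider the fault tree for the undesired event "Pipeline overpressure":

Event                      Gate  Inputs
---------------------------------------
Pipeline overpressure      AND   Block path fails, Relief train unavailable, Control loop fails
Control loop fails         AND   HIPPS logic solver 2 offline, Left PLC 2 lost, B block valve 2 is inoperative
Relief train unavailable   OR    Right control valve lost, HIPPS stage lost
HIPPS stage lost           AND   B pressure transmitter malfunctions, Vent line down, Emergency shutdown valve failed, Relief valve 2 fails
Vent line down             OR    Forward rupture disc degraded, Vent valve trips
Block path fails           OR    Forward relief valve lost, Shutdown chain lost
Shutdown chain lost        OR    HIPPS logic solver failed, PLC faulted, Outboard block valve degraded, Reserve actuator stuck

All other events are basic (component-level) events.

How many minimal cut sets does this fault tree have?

15

Shutdown chain lost [OR]: union of children's cut sets → 4 cut set(s).
Block path fails [OR]: union of children's cut sets → 5 cut set(s).
Vent line down [OR]: union of children's cut sets → 2 cut set(s).
HIPPS stage lost [AND]: one cut set from each child combined → 1 × 2 × 1 × 1 = 2 cut set(s).
Relief train unavailable [OR]: union of children's cut sets → 3 cut set(s).
Control loop fails [AND]: one cut set from each child combined → 1 × 1 × 1 = 1 cut set(s).
Pipeline overpressure [AND]: one cut set from each child combined → 5 × 3 × 1 = 15 cut set(s).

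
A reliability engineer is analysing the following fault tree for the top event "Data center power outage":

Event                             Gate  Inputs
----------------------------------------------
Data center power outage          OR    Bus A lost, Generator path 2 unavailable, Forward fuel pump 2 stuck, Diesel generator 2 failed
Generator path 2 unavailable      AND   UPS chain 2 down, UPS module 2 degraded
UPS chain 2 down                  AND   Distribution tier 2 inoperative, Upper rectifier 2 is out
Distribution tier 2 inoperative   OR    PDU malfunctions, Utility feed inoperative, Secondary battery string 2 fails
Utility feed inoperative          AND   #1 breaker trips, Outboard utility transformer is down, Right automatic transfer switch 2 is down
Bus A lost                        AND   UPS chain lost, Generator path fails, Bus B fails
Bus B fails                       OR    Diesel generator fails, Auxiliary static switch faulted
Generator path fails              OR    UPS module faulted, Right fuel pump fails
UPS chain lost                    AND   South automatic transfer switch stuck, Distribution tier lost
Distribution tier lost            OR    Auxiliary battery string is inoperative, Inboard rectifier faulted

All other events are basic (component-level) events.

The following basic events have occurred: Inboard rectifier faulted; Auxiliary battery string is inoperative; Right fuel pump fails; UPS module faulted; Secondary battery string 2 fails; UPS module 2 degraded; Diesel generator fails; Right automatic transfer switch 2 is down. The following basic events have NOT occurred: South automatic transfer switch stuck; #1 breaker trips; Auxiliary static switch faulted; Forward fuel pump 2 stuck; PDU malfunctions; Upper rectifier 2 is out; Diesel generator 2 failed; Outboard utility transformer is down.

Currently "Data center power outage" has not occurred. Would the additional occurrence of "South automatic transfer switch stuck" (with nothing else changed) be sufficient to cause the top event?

Yes

Counterfactual: set "South automatic transfer switch stuck" to occurred.
Distribution tier lost [OR]: Auxiliary battery string is inoperative=occurs, Inboard rectifier faulted=occurs → at least one input occurs → occurs.
UPS chain lost [AND]: South automatic transfer switch stuck=occurs, Distribution tier lost=occurs → all inputs occur → occurs.
Generator path fails [OR]: UPS module faulted=occurs, Right fuel pump fails=occurs → at least one input occurs → occurs.
Bus B fails [OR]: Diesel generator fails=occurs, Auxiliary static switch faulted=not → at least one input occurs → occurs.
Bus A lost [AND]: UPS chain lost=occurs, Generator path fails=occurs, Bus B fails=occurs → all inputs occur → occurs.
Utility feed inoperative [AND]: #1 breaker trips=not, Outboard utility transformer is down=not, Right automatic transfer switch 2 is down=occurs → not all inputs occur → does not occur.
Distribution tier 2 inoperative [OR]: PDU malfunctions=not, Utility feed inoperative=not, Secondary battery string 2 fails=occurs → at least one input occurs → occurs.
UPS chain 2 down [AND]: Distribution tier 2 inoperative=occurs, Upper rectifier 2 is out=not → not all inputs occur → does not occur.
Generator path 2 unavailable [AND]: UPS chain 2 down=not, UPS module 2 degraded=occurs → not all inputs occur → does not occur.
Data center power outage [OR]: Bus A lost=occurs, Generator path 2 unavailable=not, Forward fuel pump 2 stuck=not, Diesel generator 2 failed=not → at least one input occurs → occurs.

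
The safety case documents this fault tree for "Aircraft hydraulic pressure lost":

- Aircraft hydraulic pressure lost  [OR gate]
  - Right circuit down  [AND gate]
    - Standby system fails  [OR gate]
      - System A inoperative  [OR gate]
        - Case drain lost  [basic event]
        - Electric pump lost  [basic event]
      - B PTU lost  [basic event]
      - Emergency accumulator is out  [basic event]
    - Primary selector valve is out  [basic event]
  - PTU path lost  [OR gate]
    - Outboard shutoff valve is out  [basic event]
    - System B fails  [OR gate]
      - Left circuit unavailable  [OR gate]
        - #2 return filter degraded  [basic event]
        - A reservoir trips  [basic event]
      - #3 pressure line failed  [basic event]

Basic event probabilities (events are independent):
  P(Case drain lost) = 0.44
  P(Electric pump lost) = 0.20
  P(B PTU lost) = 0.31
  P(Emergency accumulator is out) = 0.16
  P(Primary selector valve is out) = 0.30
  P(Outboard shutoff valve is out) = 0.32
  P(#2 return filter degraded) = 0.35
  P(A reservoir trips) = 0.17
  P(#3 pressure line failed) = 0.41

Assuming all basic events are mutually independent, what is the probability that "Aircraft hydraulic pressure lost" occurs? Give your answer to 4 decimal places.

P(System A inoperative) [OR] = 1 − (1−0.44) × (1−0.20) = 0.552000
P(Standby system fails) [OR] = 1 − (1−0.552000) × (1−0.31) × (1−0.16) = 0.740339
P(Right circuit down) [AND] = 0.740339 × 0.30 = 0.222102
P(Left circuit unavailable) [OR] = 1 − (1−0.35) × (1−0.17) = 0.460500
P(System B fails) [OR] = 1 − (1−0.460500) × (1−0.41) = 0.681695
P(PTU path lost) [OR] = 1 − (1−0.32) × (1−0.681695) = 0.783553
P(Aircraft hydraulic pressure lost) [OR] = 1 − (1−0.222102) × (1−0.783553) = 0.831626
Rounded to 4 decimal places: P(Aircraft hydraulic pressure lost) ≈ 0.8316.

0.8316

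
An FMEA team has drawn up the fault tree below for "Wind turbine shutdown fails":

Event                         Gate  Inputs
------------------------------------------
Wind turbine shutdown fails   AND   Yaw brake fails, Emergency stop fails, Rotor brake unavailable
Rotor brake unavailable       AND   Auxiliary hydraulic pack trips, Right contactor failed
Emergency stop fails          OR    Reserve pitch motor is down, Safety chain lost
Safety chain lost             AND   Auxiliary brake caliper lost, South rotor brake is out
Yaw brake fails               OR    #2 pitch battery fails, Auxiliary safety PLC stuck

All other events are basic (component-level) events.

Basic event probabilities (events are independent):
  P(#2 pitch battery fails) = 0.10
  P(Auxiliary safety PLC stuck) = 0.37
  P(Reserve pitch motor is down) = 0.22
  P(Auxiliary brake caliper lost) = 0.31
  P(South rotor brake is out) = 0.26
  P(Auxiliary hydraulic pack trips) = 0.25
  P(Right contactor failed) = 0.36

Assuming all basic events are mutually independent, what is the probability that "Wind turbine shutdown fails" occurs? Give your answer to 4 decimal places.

P(Yaw brake fails) [OR] = 1 − (1−0.10) × (1−0.37) = 0.433000
P(Safety chain lost) [AND] = 0.31 × 0.26 = 0.080600
P(Emergency stop fails) [OR] = 1 − (1−0.22) × (1−0.080600) = 0.282868
P(Rotor brake unavailable) [AND] = 0.25 × 0.36 = 0.090000
P(Wind turbine shutdown fails) [AND] = 0.433000 × 0.282868 × 0.090000 = 0.011023
Rounded to 4 decimal places: P(Wind turbine shutdown fails) ≈ 0.0110.

0.0110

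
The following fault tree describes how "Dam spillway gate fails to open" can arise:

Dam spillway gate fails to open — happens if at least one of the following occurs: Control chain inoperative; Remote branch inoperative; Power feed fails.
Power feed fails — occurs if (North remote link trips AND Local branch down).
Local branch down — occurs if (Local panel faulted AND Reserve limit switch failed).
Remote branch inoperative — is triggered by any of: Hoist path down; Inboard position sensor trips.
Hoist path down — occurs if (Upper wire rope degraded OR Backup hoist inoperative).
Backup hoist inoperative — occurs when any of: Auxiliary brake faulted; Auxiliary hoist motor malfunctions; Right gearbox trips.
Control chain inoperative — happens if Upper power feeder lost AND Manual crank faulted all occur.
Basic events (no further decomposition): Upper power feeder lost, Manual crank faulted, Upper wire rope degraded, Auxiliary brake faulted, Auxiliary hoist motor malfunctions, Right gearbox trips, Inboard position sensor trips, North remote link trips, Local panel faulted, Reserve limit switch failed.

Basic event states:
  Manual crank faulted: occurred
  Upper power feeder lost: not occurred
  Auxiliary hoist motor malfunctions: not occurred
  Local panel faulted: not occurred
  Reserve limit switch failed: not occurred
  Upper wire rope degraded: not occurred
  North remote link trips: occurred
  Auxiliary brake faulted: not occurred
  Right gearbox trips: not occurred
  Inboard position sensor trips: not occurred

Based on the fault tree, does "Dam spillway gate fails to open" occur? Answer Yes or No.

No

Control chain inoperative [AND]: Upper power feeder lost=not, Manual crank faulted=occurs → not all inputs occur → does not occur.
Backup hoist inoperative [OR]: Auxiliary brake faulted=not, Auxiliary hoist motor malfunctions=not, Right gearbox trips=not → no input occurs → does not occur.
Hoist path down [OR]: Upper wire rope degraded=not, Backup hoist inoperative=not → no input occurs → does not occur.
Remote branch inoperative [OR]: Hoist path down=not, Inboard position sensor trips=not → no input occurs → does not occur.
Local branch down [AND]: Local panel faulted=not, Reserve limit switch failed=not → not all inputs occur → does not occur.
Power feed fails [AND]: North remote link trips=occurs, Local branch down=not → not all inputs occur → does not occur.
Dam spillway gate fails to open [OR]: Control chain inoperative=not, Remote branch inoperative=not, Power feed fails=not → no input occurs → does not occur.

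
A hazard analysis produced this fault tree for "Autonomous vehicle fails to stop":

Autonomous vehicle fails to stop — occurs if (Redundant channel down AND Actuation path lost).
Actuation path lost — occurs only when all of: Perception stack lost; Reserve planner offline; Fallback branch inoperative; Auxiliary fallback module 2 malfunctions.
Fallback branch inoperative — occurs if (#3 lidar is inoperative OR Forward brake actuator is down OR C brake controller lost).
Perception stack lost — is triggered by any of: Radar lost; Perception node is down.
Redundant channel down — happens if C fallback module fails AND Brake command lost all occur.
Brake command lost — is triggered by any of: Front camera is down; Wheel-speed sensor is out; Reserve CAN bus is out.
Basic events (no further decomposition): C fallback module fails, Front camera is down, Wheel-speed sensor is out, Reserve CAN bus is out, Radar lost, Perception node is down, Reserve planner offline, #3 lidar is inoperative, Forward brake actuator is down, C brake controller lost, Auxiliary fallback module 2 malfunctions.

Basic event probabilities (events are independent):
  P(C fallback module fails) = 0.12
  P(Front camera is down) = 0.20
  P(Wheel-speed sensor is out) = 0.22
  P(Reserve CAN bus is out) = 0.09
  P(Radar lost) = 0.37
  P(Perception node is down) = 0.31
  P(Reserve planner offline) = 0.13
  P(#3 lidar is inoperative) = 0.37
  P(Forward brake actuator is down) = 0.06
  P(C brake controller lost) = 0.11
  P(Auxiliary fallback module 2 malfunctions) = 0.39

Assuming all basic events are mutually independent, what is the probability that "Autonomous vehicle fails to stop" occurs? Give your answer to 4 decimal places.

0.0007

P(Brake command lost) [OR] = 1 − (1−0.20) × (1−0.22) × (1−0.09) = 0.432160
P(Redundant channel down) [AND] = 0.12 × 0.432160 = 0.051859
P(Perception stack lost) [OR] = 1 − (1−0.37) × (1−0.31) = 0.565300
P(Fallback branch inoperative) [OR] = 1 − (1−0.37) × (1−0.06) × (1−0.11) = 0.472942
P(Actuation path lost) [AND] = 0.565300 × 0.13 × 0.472942 × 0.39 = 0.013555
P(Autonomous vehicle fails to stop) [AND] = 0.051859 × 0.013555 = 0.000703
Rounded to 4 decimal places: P(Autonomous vehicle fails to stop) ≈ 0.0007.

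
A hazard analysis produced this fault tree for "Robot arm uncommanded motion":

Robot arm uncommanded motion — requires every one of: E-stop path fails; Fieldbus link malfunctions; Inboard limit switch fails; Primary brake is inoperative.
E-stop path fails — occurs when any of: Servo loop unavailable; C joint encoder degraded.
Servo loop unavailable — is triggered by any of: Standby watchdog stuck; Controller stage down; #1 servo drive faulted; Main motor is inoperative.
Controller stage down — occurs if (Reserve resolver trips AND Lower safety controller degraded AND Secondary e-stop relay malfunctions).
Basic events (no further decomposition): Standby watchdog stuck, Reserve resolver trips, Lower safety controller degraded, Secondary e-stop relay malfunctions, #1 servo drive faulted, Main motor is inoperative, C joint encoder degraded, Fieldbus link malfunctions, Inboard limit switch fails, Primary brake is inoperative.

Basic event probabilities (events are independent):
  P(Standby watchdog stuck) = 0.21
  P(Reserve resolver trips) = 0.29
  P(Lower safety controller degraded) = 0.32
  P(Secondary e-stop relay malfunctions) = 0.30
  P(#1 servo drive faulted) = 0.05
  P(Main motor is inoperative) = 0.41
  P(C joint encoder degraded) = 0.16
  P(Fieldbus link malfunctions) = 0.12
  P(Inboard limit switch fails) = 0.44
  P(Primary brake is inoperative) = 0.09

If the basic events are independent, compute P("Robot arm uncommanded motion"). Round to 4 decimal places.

0.0030

P(Controller stage down) [AND] = 0.29 × 0.32 × 0.30 = 0.027840
P(Servo loop unavailable) [OR] = 1 − (1−0.21) × (1−0.027840) × (1−0.05) × (1−0.41) = 0.569532
P(E-stop path fails) [OR] = 1 − (1−0.569532) × (1−0.16) = 0.638407
P(Robot arm uncommanded motion) [AND] = 0.638407 × 0.12 × 0.44 × 0.09 = 0.003034
Rounded to 4 decimal places: P(Robot arm uncommanded motion) ≈ 0.0030.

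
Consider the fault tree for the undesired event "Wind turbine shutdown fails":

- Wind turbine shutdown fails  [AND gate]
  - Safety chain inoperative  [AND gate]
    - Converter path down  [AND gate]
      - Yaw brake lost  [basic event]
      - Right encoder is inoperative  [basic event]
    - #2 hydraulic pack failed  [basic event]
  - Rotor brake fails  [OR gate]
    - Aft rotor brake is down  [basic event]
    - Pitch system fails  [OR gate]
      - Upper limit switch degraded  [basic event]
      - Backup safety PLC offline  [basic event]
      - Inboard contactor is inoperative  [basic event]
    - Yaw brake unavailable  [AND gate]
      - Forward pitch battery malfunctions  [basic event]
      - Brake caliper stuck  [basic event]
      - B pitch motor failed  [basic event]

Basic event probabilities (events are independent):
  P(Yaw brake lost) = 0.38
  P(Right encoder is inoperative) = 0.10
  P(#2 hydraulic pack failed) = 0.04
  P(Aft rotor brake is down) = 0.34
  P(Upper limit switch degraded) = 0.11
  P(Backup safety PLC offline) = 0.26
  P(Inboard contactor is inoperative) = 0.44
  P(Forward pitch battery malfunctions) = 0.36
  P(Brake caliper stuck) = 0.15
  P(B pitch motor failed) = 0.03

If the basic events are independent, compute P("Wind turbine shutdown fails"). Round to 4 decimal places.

P(Converter path down) [AND] = 0.38 × 0.10 = 0.038000
P(Safety chain inoperative) [AND] = 0.038000 × 0.04 = 0.001520
P(Pitch system fails) [OR] = 1 − (1−0.11) × (1−0.26) × (1−0.44) = 0.631184
P(Yaw brake unavailable) [AND] = 0.36 × 0.15 × 0.03 = 0.001620
P(Rotor brake fails) [OR] = 1 − (1−0.34) × (1−0.631184) × (1−0.001620) = 0.756976
P(Wind turbine shutdown fails) [AND] = 0.001520 × 0.756976 = 0.001151
Rounded to 4 decimal places: P(Wind turbine shutdown fails) ≈ 0.0012.

0.0012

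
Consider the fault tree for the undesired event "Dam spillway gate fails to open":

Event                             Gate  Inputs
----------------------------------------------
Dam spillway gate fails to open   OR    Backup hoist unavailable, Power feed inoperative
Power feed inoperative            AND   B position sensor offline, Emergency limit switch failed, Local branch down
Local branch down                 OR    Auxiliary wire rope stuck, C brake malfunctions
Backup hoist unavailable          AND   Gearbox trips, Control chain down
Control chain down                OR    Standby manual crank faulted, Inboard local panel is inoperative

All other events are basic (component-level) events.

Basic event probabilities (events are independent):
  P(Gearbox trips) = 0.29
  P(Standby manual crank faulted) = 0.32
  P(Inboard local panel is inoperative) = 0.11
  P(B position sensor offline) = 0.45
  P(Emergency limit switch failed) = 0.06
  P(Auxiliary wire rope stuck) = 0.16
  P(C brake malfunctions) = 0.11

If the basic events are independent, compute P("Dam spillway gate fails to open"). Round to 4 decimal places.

0.1205

P(Control chain down) [OR] = 1 − (1−0.32) × (1−0.11) = 0.394800
P(Backup hoist unavailable) [AND] = 0.29 × 0.394800 = 0.114492
P(Local branch down) [OR] = 1 − (1−0.16) × (1−0.11) = 0.252400
P(Power feed inoperative) [AND] = 0.45 × 0.06 × 0.252400 = 0.006815
P(Dam spillway gate fails to open) [OR] = 1 − (1−0.114492) × (1−0.006815) = 0.120527
Rounded to 4 decimal places: P(Dam spillway gate fails to open) ≈ 0.1205.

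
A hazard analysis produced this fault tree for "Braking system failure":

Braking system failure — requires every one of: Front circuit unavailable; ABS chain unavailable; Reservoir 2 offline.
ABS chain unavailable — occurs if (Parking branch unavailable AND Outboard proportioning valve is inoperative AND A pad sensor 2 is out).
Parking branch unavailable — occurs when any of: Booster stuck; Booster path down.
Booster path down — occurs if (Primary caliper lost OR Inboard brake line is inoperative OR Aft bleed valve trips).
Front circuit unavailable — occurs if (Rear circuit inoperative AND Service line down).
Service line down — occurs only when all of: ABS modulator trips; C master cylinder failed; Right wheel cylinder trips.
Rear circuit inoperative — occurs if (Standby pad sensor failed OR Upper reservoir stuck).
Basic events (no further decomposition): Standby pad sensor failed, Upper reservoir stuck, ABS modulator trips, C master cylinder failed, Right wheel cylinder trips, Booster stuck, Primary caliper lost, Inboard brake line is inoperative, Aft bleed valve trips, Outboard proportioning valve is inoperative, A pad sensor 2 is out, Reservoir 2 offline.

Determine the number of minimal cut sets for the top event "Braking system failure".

Rear circuit inoperative [OR]: union of children's cut sets → 2 cut set(s).
Service line down [AND]: one cut set from each child combined → 1 × 1 × 1 = 1 cut set(s).
Front circuit unavailable [AND]: one cut set from each child combined → 2 × 1 = 2 cut set(s).
Booster path down [OR]: union of children's cut sets → 3 cut set(s).
Parking branch unavailable [OR]: union of children's cut sets → 4 cut set(s).
ABS chain unavailable [AND]: one cut set from each child combined → 4 × 1 × 1 = 4 cut set(s).
Braking system failure [AND]: one cut set from each child combined → 2 × 4 × 1 = 8 cut set(s).
Minimal cut sets: {A pad sensor 2 is out, ABS modulator trips, Booster stuck, C master cylinder failed, Outboard proportioning valve is inoperative, Reservoir 2 offline, Right wheel cylinder trips, Standby pad sensor failed}; {A pad sensor 2 is out, ABS modulator trips, C master cylinder failed, Outboard proportioning valve is inoperative, Primary caliper lost, Reservoir 2 offline, Right wheel cylinder trips, Standby pad sensor failed}; {A pad sensor 2 is out, ABS modulator trips, C master cylinder failed, Inboard brake line is inoperative, Outboard proportioning valve is inoperative, Reservoir 2 offline, Right wheel cylinder trips, Standby pad sensor failed}; {A pad sensor 2 is out, ABS modulator trips, Aft bleed valve trips, C master cylinder failed, Outboard proportioning valve is inoperative, Reservoir 2 offline, Right wheel cylinder trips, Standby pad sensor failed}; {A pad sensor 2 is out, ABS modulator trips, Booster stuck, C master cylinder failed, Outboard proportioning valve is inoperative, Reservoir 2 offline, Right wheel cylinder trips, Upper reservoir stuck}; {A pad sensor 2 is out, ABS modulator trips, C master cylinder failed, Outboard proportioning valve is inoperative, Primary caliper lost, Reservoir 2 offline, Right wheel cylinder trips, Upper reservoir stuck}; {A pad sensor 2 is out, ABS modulator trips, C master cylinder failed, Inboard brake line is inoperative, Outboard proportioning valve is inoperative, Reservoir 2 offline, Right wheel cylinder trips, Upper reservoir stuck}; {A pad sensor 2 is out, ABS modulator trips, Aft bleed valve trips, C master cylinder failed, Outboard proportioning valve is inoperative, Reservoir 2 offline, Right wheel cylinder trips, Upper reservoir stuck}.

8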